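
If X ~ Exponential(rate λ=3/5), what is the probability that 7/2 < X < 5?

P(7/2 < X < 5) = ∫_{7/2}^{5} f(x) dx
where f(x) = \frac{3 e^{- \frac{3 x}{5}}}{5}
= - \frac{1}{e^{3}} + e^{- \frac{21}{10}}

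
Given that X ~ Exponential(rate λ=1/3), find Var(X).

For X ~ Exponential(rate λ=1/3):
Var(X) = 9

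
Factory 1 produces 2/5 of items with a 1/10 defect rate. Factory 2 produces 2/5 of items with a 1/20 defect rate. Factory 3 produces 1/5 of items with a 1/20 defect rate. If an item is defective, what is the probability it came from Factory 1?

Using Bayes' theorem:
P(F1) = 2/5, P(D|F1) = 1/10
P(F2) = 2/5, P(D|F2) = 1/20
P(F3) = 1/5, P(D|F3) = 1/20
P(D) = P(D|F1)P(F1) + P(D|F2)P(F2) + P(D|F3)P(F3)
     = \frac{7}{100}
P(F1|D) = P(D|F1)P(F1) / P(D)
= \frac{4}{7}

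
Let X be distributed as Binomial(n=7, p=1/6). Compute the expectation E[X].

For X ~ Binomial(n=7, p=1/6), the expected value is:
E[X] = \frac{7}{6}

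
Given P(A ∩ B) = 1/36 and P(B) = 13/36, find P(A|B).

P(A|B) = P(A ∩ B) / P(B)
= (1/36) / (13/36)
= 1/13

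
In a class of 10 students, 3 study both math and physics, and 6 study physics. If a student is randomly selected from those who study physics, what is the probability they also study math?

P(A ∩ B) = 3/10
P(B) = 6/10 = 3/5
P(A|B) = P(A ∩ B) / P(B) = (3/10) / (3/5) = 1/2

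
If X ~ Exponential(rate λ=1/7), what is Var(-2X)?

For X ~ Exponential(rate λ=1/7):
Var(X) = 49
Var(-2X) = (-2)² × Var(X) = 4 × 49 = 196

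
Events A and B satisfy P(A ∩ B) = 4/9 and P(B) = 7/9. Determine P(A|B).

P(A|B) = P(A ∩ B) / P(B)
= (4/9) / (7/9)
= 4/7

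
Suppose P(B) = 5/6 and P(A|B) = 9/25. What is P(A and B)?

By definition, P(A|B) = P(A ∩ B) / P(B)
So P(A ∩ B) = P(A|B) × P(B)
= 9/25 × 5/6
= 3/10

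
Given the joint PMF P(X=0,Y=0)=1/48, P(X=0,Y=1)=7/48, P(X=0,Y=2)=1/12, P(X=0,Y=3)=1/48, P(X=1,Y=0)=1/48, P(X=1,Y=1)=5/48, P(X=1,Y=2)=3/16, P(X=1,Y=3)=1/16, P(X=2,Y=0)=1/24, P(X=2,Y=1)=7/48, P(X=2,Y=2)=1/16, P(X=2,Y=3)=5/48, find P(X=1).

P(X=1) = P(X=1,Y=0) + P(X=1,Y=1) + P(X=1,Y=2) + P(X=1,Y=3)
= 1/48 + 5/48 + 3/16 + 1/16
= 3/8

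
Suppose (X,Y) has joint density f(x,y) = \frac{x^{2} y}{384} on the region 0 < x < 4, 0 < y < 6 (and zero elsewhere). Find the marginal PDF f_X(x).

f_X(x) = ∫_0^6 f(x,y) dy
= ∫_0^6 \frac{x^{2} y}{384} dy
= \frac{3 x^{2}}{64} for 0 < x < 4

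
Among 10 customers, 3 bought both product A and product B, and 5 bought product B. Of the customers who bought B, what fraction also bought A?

P(A ∩ B) = 3/10
P(B) = 5/10 = 1/2
P(A|B) = P(A ∩ B) / P(B) = (3/10) / (1/2) = 3/5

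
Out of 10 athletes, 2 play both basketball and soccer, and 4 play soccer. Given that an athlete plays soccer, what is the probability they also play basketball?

P(A ∩ B) = 2/10 = 1/5
P(B) = 4/10 = 2/5
P(A|B) = P(A ∩ B) / P(B) = (1/5) / (2/5) = 1/2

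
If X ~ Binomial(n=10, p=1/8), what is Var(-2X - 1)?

For X ~ Binomial(n=10, p=1/8):
Var(X) = \frac{35}{32}
Var(-2X - 1) = (-2)² × Var(X) = 4 × \frac{35}{32} = \frac{35}{8}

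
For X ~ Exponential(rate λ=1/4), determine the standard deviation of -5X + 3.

For X ~ Exponential(rate λ=1/4):
Var(X) = 16
SD(X) = √(Var(X)) = √(16) = 4
SD(-5X + 3) = |-5| × SD(X) = 5 × 4 = 20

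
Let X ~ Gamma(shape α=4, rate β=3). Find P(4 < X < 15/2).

P(4 < X < 15/2) = ∫_{4}^{15/2} f(x) dx
where f(x) = \frac{27 x^{3} e^{- 3 x}}{2}
= - \frac{34801}{16 e^{\frac{45}{2}}} + \frac{373}{e^{12}}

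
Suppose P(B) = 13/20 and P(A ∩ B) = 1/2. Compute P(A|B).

P(A|B) = P(A ∩ B) / P(B)
= (1/2) / (13/20)
= 10/13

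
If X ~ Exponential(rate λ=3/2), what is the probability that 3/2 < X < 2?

P(3/2 < X < 2) = ∫_{3/2}^{2} f(x) dx
where f(x) = \frac{3 e^{- \frac{3 x}{2}}}{2}
= - \frac{1}{e^{3}} + e^{- \frac{9}{4}}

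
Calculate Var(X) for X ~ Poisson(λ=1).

For X ~ Poisson(λ=1):
Var(X) = 1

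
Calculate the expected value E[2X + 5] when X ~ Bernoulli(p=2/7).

For X ~ Bernoulli(p=2/7):
E[X] = \frac{2}{7}
E[2X + 5] = 2 × E[X] + 5 = \frac{39}{7}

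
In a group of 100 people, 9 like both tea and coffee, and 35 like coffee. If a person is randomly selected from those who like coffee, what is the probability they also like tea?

P(A ∩ B) = 9/100
P(B) = 35/100 = 7/20
P(A|B) = P(A ∩ B) / P(B) = (9/100) / (7/20) = 9/35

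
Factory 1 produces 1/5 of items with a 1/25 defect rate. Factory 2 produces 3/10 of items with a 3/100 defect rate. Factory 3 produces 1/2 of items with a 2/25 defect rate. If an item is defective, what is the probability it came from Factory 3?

Using Bayes' theorem:
P(F1) = 1/5, P(D|F1) = 1/25
P(F2) = 3/10, P(D|F2) = 3/100
P(F3) = 1/2, P(D|F3) = 2/25
P(D) = P(D|F1)P(F1) + P(D|F2)P(F2) + P(D|F3)P(F3)
     = \frac{57}{1000}
P(F3|D) = P(D|F3)P(F3) / P(D)
= \frac{40}{57}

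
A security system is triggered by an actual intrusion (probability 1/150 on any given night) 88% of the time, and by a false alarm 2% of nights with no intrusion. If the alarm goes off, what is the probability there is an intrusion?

Let D = the rare event, + = positive/flagged.
P(D) = 1/150
P(+|D) = 88/100 = 22/25
P(+|D') = 2/100 = 1/50
P(+) = P(+|D)P(D) + P(+|D')P(D')
     = \frac{22}{25} × \frac{1}{150} + \frac{1}{50} × \frac{149}{150}
     = \frac{193}{7500}
P(D|+) = P(+|D)P(D)/P(+) = \frac{44}{193}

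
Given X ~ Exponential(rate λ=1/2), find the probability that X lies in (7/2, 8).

P(7/2 < X < 8) = ∫_{7/2}^{8} f(x) dx
where f(x) = \frac{e^{- \frac{x}{2}}}{2}
= - \frac{1}{e^{4}} + e^{- \frac{7}{4}}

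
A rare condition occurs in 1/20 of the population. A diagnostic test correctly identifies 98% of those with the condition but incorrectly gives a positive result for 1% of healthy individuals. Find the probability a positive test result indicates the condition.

Let D = the rare event, + = positive/flagged.
P(D) = 1/20
P(+|D) = 98/100 = 49/50
P(+|D') = 1/100
P(+) = P(+|D)P(D) + P(+|D')P(D')
     = \frac{49}{50} × \frac{1}{20} + \frac{1}{100} × \frac{19}{20}
     = \frac{117}{2000}
P(D|+) = P(+|D)P(D)/P(+) = \frac{98}{117}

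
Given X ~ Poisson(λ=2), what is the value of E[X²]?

Using the identity E[X²] = Var(X) + (E[X])²:
E[X] = 2
Var(X) = 2
E[X²] = 2 + (2)²
= 6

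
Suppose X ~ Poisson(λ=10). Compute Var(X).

For X ~ Poisson(λ=10):
Var(X) = 10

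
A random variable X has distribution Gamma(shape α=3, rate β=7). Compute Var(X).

For X ~ Gamma(shape α=3, rate β=7):
Var(X) = \frac{3}{49}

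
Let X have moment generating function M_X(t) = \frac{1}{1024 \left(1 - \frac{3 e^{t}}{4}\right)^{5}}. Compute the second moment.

To find E[X^2], compute M^(2)(0):
M^(1)(t) = \frac{15 e^{t}}{4096 \left(1 - \frac{3 e^{t}}{4}\right)^{6}}
M^(2)(t) = \frac{15 e^{t}}{4096 \left(1 - \frac{3 e^{t}}{4}\right)^{6}} + \frac{135 e^{2 t}}{8192 \left(1 - \frac{3 e^{t}}{4}\right)^{7}}
M^(2)(0) = 285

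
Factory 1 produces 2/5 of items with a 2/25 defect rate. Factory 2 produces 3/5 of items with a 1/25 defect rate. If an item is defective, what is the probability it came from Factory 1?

Using Bayes' theorem:
P(F1) = 2/5, P(D|F1) = 2/25
P(F2) = 3/5, P(D|F2) = 1/25
P(D) = P(D|F1)P(F1) + P(D|F2)P(F2)
     = \frac{7}{125}
P(F1|D) = P(D|F1)P(F1) / P(D)
= \frac{4}{7}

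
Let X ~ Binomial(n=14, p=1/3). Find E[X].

For X ~ Binomial(n=14, p=1/3), the expected value is:
E[X] = \frac{14}{3}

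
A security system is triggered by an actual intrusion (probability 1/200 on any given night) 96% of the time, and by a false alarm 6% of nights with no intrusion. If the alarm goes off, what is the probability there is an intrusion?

Let D = the rare event, + = positive/flagged.
P(D) = 1/200
P(+|D) = 96/100 = 24/25
P(+|D') = 6/100 = 3/50
P(+) = P(+|D)P(D) + P(+|D')P(D')
     = \frac{24}{25} × \frac{1}{200} + \frac{3}{50} × \frac{199}{200}
     = \frac{129}{2000}
P(D|+) = P(+|D)P(D)/P(+) = \frac{16}{215}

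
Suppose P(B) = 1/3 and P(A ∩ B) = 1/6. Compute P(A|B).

P(A|B) = P(A ∩ B) / P(B)
= (1/6) / (1/3)
= 1/2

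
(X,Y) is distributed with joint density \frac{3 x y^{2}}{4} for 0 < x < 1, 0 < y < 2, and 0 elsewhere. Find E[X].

f_X(x) = ∫_0^2 \frac{3 x y^{2}}{4} dy = 2 x
E[X] = ∫_0^1 x × (2 x) dx = \frac{2}{3}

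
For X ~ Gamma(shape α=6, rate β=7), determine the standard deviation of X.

For X ~ Gamma(shape α=6, rate β=7):
Var(X) = \frac{6}{49}
SD(X) = √(Var(X)) = √(\frac{6}{49}) = \frac{\sqrt{6}}{7}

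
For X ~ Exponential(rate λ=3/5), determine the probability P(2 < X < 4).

P(2 < X < 4) = ∫_{2}^{4} f(x) dx
where f(x) = \frac{3 e^{- \frac{3 x}{5}}}{5}
= - \frac{1 - e^{\frac{6}{5}}}{e^{\frac{12}{5}}}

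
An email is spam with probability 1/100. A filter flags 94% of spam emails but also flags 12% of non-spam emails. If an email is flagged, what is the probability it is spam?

Let D = the rare event, + = positive/flagged.
P(D) = 1/100
P(+|D) = 94/100 = 47/50
P(+|D') = 12/100 = 3/25
P(+) = P(+|D)P(D) + P(+|D')P(D')
     = \frac{47}{50} × \frac{1}{100} + \frac{3}{25} × \frac{99}{100}
     = \frac{641}{5000}
P(D|+) = P(+|D)P(D)/P(+) = \frac{47}{641}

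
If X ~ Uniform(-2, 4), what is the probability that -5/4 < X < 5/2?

P(-5/4 < X < 5/2) = ∫_{-5/4}^{5/2} f(x) dx
where f(x) = \frac{1}{6}
= \frac{5}{8}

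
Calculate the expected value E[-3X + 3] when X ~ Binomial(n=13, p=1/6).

For X ~ Binomial(n=13, p=1/6):
E[X] = \frac{13}{6}
E[-3X + 3] = -3 × E[X] + 3 = - \frac{7}{2}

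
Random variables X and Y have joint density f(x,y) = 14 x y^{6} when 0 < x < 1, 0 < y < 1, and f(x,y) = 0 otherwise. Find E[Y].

E[Y] = ∫_0^1 ∫_0^1 y × f(x,y) dx dy
= \frac{7}{8}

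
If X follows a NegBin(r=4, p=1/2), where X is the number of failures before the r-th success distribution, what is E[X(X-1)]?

E[X(X-1)] = E[X² - X] = E[X²] - E[X]
E[X] = 4
E[X²] = Var(X) + (E[X])² = 8 + (4)² = 24
E[X(X-1)] = 24 - 4 = 20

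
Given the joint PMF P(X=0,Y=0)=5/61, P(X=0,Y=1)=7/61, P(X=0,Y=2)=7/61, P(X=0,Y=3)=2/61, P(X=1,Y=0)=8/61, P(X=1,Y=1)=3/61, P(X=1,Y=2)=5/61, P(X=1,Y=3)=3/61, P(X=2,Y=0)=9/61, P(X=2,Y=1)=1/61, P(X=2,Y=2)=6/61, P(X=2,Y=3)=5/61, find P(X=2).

P(X=2) = P(X=2,Y=0) + P(X=2,Y=1) + P(X=2,Y=2) + P(X=2,Y=3)
= 9/61 + 1/61 + 6/61 + 5/61
= 21/61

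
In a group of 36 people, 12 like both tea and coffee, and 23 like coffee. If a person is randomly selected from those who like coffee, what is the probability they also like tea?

P(A ∩ B) = 12/36 = 1/3
P(B) = 23/36
P(A|B) = P(A ∩ B) / P(B) = (1/3) / (23/36) = 12/23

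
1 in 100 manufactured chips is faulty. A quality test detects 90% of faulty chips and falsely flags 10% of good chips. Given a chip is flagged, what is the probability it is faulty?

Let D = the rare event, + = positive/flagged.
P(D) = 1/100
P(+|D) = 90/100 = 9/10
P(+|D') = 10/100 = 1/10
P(+) = P(+|D)P(D) + P(+|D')P(D')
     = \frac{9}{10} × \frac{1}{100} + \frac{1}{10} × \frac{99}{100}
     = \frac{27}{250}
P(D|+) = P(+|D)P(D)/P(+) = \frac{1}{12}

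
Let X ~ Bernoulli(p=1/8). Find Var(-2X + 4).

For X ~ Bernoulli(p=1/8):
Var(X) = \frac{7}{64}
Var(-2X + 4) = (-2)² × Var(X) = 4 × \frac{7}{64} = \frac{7}{16}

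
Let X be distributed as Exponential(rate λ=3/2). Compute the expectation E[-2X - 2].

For X ~ Exponential(rate λ=3/2):
E[X] = \frac{2}{3}
E[-2X - 2] = -2 × E[X] - 2 = - \frac{10}{3}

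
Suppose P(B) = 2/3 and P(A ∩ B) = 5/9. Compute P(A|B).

P(A|B) = P(A ∩ B) / P(B)
= (5/9) / (2/3)
= 5/6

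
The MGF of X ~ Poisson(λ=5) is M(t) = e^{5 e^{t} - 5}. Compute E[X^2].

To find E[X^2], compute M^(2)(0):
M^(1)(t) = 5 e^{t} e^{5 e^{t} - 5}
M^(2)(t) = 25 e^{2 t} e^{5 e^{t} - 5} + 5 e^{t} e^{5 e^{t} - 5}
M^(2)(0) = 30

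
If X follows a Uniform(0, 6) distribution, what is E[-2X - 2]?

For X ~ Uniform(0, 6):
E[X] = 3
E[-2X - 2] = -2 × E[X] - 2 = -8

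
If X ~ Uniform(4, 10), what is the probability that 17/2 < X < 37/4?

P(17/2 < X < 37/4) = ∫_{17/2}^{37/4} f(x) dx
where f(x) = \frac{1}{6}
= \frac{1}{8}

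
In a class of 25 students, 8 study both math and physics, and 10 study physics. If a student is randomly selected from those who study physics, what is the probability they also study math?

P(A ∩ B) = 8/25
P(B) = 10/25 = 2/5
P(A|B) = P(A ∩ B) / P(B) = (8/25) / (2/5) = 4/5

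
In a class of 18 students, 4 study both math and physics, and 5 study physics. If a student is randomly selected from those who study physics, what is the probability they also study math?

P(A ∩ B) = 4/18 = 2/9
P(B) = 5/18
P(A|B) = P(A ∩ B) / P(B) = (2/9) / (5/18) = 4/5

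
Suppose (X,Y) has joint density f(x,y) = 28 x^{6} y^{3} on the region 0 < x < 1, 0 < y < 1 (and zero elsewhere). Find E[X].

E[X] = ∫_0^1 ∫_0^1 x × f(x,y) dy dx
= ∫_0^1 ∫_0^1 x × (28 x^{6} y^{3}) dy dx
= \frac{7}{8}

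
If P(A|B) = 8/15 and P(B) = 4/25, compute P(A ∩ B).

By definition, P(A|B) = P(A ∩ B) / P(B)
So P(A ∩ B) = P(A|B) × P(B)
= 8/15 × 4/25
= 32/375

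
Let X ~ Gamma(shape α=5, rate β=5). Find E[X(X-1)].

E[X(X-1)] = E[X² - X] = E[X²] - E[X]
E[X] = 1
E[X²] = Var(X) + (E[X])² = \frac{1}{5} + (1)² = \frac{6}{5}
E[X(X-1)] = \frac{6}{5} - 1 = \frac{1}{5}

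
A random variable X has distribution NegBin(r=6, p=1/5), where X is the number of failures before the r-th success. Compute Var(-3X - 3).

For X ~ NegBin(r=6, p=1/5), where X is the number of failures before the r-th success:
Var(X) = 120
Var(-3X - 3) = (-3)² × Var(X) = 9 × 120 = 1080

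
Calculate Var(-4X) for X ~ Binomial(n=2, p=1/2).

For X ~ Binomial(n=2, p=1/2):
Var(X) = \frac{1}{2}
Var(-4X) = (-4)² × Var(X) = 16 × \frac{1}{2} = 8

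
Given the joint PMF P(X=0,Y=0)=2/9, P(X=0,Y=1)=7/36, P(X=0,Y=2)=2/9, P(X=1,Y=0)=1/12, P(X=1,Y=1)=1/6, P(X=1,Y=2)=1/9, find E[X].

First find marginal of X:
P(X=0) = 23/36
P(X=1) = 13/36
E[X] = 0 × 23/36 + 1 × 13/36 = 13/36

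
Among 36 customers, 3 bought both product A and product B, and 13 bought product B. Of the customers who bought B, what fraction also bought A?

P(A ∩ B) = 3/36 = 1/12
P(B) = 13/36
P(A|B) = P(A ∩ B) / P(B) = (1/12) / (13/36) = 3/13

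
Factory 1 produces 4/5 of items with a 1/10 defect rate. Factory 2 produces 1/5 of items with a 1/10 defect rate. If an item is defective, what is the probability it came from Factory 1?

Using Bayes' theorem:
P(F1) = 4/5, P(D|F1) = 1/10
P(F2) = 1/5, P(D|F2) = 1/10
P(D) = P(D|F1)P(F1) + P(D|F2)P(F2)
     = \frac{1}{10}
P(F1|D) = P(D|F1)P(F1) / P(D)
= \frac{4}{5}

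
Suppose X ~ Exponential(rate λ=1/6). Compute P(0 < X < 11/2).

P(0 < X < 11/2) = ∫_{0}^{11/2} f(x) dx
where f(x) = \frac{e^{- \frac{x}{6}}}{6}
= 1 - e^{- \frac{11}{12}}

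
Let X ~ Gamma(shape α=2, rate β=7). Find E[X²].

Using the identity E[X²] = Var(X) + (E[X])²:
E[X] = \frac{2}{7}
Var(X) = \frac{2}{49}
E[X²] = \frac{2}{49} + (\frac{2}{7})²
= \frac{6}{49}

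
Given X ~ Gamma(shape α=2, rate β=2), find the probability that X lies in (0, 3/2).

P(0 < X < 3/2) = ∫_{0}^{3/2} f(x) dx
where f(x) = 4 x e^{- 2 x}
= 1 - \frac{4}{e^{3}}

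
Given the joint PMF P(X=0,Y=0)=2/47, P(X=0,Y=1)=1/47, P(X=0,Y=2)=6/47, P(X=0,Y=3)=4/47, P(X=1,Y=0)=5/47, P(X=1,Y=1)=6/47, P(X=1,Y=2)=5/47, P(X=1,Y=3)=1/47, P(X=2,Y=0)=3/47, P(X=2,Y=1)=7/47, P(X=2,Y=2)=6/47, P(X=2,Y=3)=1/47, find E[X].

First find marginal of X:
P(X=0) = 13/47
P(X=1) = 17/47
P(X=2) = 17/47
E[X] = 0 × 13/47 + 1 × 17/47 + 2 × 17/47 = 51/47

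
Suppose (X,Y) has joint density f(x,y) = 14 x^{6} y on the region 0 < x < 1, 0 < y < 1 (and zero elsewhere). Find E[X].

E[X] = ∫_0^1 ∫_0^1 x × f(x,y) dy dx
= ∫_0^1 ∫_0^1 x × (14 x^{6} y) dy dx
= \frac{7}{8}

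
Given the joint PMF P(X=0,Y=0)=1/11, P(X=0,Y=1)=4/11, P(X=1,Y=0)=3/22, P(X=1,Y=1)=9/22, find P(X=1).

P(X=1) = P(X=1,Y=0) + P(X=1,Y=1)
= 3/22 + 9/22
= 6/11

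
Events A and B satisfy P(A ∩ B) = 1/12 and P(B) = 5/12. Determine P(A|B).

P(A|B) = P(A ∩ B) / P(B)
= (1/12) / (5/12)
= 1/5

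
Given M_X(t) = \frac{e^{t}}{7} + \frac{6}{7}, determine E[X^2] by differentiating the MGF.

To find E[X^2], compute M^(2)(0):
M^(1)(t) = \frac{e^{t}}{7}
M^(2)(t) = \frac{e^{t}}{7}
M^(2)(0) = \frac{1}{7}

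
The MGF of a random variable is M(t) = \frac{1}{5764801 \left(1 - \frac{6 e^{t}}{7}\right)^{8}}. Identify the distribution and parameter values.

The MGF M(t) = \frac{1}{5764801 \left(1 - \frac{6 e^{t}}{7}\right)^{8}} is the standard form for the NegativeBinomial distribution.
Comparing with the known MGF formula identifies: NegBin(r=8, p=1/7), X = failures before r-th success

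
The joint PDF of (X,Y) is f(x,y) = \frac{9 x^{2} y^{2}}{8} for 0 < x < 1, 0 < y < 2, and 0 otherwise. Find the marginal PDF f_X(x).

f_X(x) = ∫_0^2 f(x,y) dy
= ∫_0^2 \frac{9 x^{2} y^{2}}{8} dy
= 3 x^{2} for 0 < x < 1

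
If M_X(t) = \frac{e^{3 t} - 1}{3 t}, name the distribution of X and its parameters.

The MGF M(t) = \frac{e^{3 t} - 1}{3 t} is the standard form for the Uniform distribution.
Comparing with the known MGF formula identifies: Uniform(0, 3)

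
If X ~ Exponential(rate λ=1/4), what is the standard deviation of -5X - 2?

For X ~ Exponential(rate λ=1/4):
Var(X) = 16
SD(X) = √(Var(X)) = √(16) = 4
SD(-5X - 2) = |-5| × SD(X) = 5 × 4 = 20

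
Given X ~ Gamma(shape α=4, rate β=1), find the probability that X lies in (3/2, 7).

P(3/2 < X < 7) = ∫_{3/2}^{7} f(x) dx
where f(x) = \frac{x^{3} e^{- x}}{6}
= - \frac{269}{3 e^{7}} + \frac{67}{16 e^{\frac{3}{2}}}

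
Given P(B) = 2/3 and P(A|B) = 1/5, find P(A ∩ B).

By definition, P(A|B) = P(A ∩ B) / P(B)
So P(A ∩ B) = P(A|B) × P(B)
= 1/5 × 2/3
= 2/15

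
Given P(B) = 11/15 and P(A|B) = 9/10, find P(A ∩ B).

By definition, P(A|B) = P(A ∩ B) / P(B)
So P(A ∩ B) = P(A|B) × P(B)
= 9/10 × 11/15
= 33/50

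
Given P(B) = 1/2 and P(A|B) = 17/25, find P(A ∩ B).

By definition, P(A|B) = P(A ∩ B) / P(B)
So P(A ∩ B) = P(A|B) × P(B)
= 17/25 × 1/2
= 17/50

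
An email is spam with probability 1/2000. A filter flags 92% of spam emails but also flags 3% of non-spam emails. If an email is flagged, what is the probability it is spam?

Let D = the rare event, + = positive/flagged.
P(D) = 1/2000
P(+|D) = 92/100 = 23/25
P(+|D') = 3/100
P(+) = P(+|D)P(D) + P(+|D')P(D')
     = \frac{23}{25} × \frac{1}{2000} + \frac{3}{100} × \frac{1999}{2000}
     = \frac{6089}{200000}
P(D|+) = P(+|D)P(D)/P(+) = \frac{92}{6089}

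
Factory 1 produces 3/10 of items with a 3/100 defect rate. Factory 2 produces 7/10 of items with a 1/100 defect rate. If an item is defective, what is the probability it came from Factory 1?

Using Bayes' theorem:
P(F1) = 3/10, P(D|F1) = 3/100
P(F2) = 7/10, P(D|F2) = 1/100
P(D) = P(D|F1)P(F1) + P(D|F2)P(F2)
     = \frac{2}{125}
P(F1|D) = P(D|F1)P(F1) / P(D)
= \frac{9}{16}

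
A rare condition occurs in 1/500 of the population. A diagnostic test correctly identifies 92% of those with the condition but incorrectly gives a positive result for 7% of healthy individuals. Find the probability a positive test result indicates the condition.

Let D = the rare event, + = positive/flagged.
P(D) = 1/500
P(+|D) = 92/100 = 23/25
P(+|D') = 7/100
P(+) = P(+|D)P(D) + P(+|D')P(D')
     = \frac{23}{25} × \frac{1}{500} + \frac{7}{100} × \frac{499}{500}
     = \frac{717}{10000}
P(D|+) = P(+|D)P(D)/P(+) = \frac{92}{3585}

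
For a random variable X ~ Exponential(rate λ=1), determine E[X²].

Using the identity E[X²] = Var(X) + (E[X])²:
E[X] = 1
Var(X) = 1
E[X²] = 1 + (1)²
= 2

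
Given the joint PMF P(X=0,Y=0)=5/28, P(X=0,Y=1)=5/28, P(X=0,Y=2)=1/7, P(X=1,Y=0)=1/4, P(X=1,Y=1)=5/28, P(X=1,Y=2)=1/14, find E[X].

First find marginal of X:
P(X=0) = 1/2
P(X=1) = 1/2
E[X] = 0 × 1/2 + 1 × 1/2 = 1/2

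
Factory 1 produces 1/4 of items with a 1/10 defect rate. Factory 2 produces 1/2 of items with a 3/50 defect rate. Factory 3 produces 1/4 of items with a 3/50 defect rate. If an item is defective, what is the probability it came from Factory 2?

Using Bayes' theorem:
P(F1) = 1/4, P(D|F1) = 1/10
P(F2) = 1/2, P(D|F2) = 3/50
P(F3) = 1/4, P(D|F3) = 3/50
P(D) = P(D|F1)P(F1) + P(D|F2)P(F2) + P(D|F3)P(F3)
     = \frac{7}{100}
P(F2|D) = P(D|F2)P(F2) / P(D)
= \frac{3}{7}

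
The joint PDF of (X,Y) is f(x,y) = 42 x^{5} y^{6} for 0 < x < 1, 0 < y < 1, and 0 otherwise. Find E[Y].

E[Y] = ∫_0^1 ∫_0^1 y × f(x,y) dx dy
= \frac{7}{8}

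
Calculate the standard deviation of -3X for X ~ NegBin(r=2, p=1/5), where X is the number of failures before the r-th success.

For X ~ NegBin(r=2, p=1/5), where X is the number of failures before the r-th success:
Var(X) = 40
SD(X) = √(Var(X)) = √(40) = 2 \sqrt{10}
SD(-3X) = |-3| × SD(X) = 3 × 2 \sqrt{10} = 6 \sqrt{10}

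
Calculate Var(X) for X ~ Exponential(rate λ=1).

For X ~ Exponential(rate λ=1):
Var(X) = 1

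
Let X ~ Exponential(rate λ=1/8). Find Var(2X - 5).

For X ~ Exponential(rate λ=1/8):
Var(X) = 64
Var(2X - 5) = (2)² × Var(X) = 4 × 64 = 256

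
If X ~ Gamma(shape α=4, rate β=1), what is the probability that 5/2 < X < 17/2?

P(5/2 < X < 17/2) = ∫_{5/2}^{17/2} f(x) dx
where f(x) = \frac{x^{3} e^{- x}}{6}
= \frac{-7103 + 443 e^{6}}{48 e^{\frac{17}{2}}}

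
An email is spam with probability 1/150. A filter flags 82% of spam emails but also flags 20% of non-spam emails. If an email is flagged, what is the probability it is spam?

Let D = the rare event, + = positive/flagged.
P(D) = 1/150
P(+|D) = 82/100 = 41/50
P(+|D') = 20/100 = 1/5
P(+) = P(+|D)P(D) + P(+|D')P(D')
     = \frac{41}{50} × \frac{1}{150} + \frac{1}{5} × \frac{149}{150}
     = \frac{1531}{7500}
P(D|+) = P(+|D)P(D)/P(+) = \frac{41}{1531}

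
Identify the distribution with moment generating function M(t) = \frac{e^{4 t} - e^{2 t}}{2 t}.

The MGF M(t) = \frac{e^{4 t} - e^{2 t}}{2 t} is the standard form for the Uniform distribution.
Comparing with the known MGF formula identifies: Uniform(2, 4)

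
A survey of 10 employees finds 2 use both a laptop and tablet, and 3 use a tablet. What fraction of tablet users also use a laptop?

P(A ∩ B) = 2/10 = 1/5
P(B) = 3/10
P(A|B) = P(A ∩ B) / P(B) = (1/5) / (3/10) = 2/3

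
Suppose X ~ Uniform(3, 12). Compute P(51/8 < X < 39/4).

P(51/8 < X < 39/4) = ∫_{51/8}^{39/4} f(x) dx
where f(x) = \frac{1}{9}
= \frac{3}{8}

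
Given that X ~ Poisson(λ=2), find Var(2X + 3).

For X ~ Poisson(λ=2):
Var(X) = 2
Var(2X + 3) = (2)² × Var(X) = 4 × 2 = 8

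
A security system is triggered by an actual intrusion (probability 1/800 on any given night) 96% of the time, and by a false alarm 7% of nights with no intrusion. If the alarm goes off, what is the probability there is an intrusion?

Let D = the rare event, + = positive/flagged.
P(D) = 1/800
P(+|D) = 96/100 = 24/25
P(+|D') = 7/100
P(+) = P(+|D)P(D) + P(+|D')P(D')
     = \frac{24}{25} × \frac{1}{800} + \frac{7}{100} × \frac{799}{800}
     = \frac{5689}{80000}
P(D|+) = P(+|D)P(D)/P(+) = \frac{96}{5689}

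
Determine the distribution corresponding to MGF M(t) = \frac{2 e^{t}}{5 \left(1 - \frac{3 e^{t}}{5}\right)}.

The MGF M(t) = \frac{2 e^{t}}{5 \left(1 - \frac{3 e^{t}}{5}\right)} is the standard form for the Geometric distribution.
Comparing with the known MGF formula identifies: Geometric(p=2/5), X = trial number of first success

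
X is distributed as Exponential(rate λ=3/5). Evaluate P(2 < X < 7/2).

P(2 < X < 7/2) = ∫_{2}^{7/2} f(x) dx
where f(x) = \frac{3 e^{- \frac{3 x}{5}}}{5}
= - \frac{1}{e^{\frac{21}{10}}} + e^{- \frac{6}{5}}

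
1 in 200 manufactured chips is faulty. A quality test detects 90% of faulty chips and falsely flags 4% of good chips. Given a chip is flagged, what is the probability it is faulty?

Let D = the rare event, + = positive/flagged.
P(D) = 1/200
P(+|D) = 90/100 = 9/10
P(+|D') = 4/100 = 1/25
P(+) = P(+|D)P(D) + P(+|D')P(D')
     = \frac{9}{10} × \frac{1}{200} + \frac{1}{25} × \frac{199}{200}
     = \frac{443}{10000}
P(D|+) = P(+|D)P(D)/P(+) = \frac{45}{443}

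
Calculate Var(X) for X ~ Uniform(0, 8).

For X ~ Uniform(0, 8):
Var(X) = \frac{16}{3}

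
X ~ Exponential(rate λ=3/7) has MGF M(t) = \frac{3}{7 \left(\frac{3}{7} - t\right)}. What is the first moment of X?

To find E[X], compute M^(1)(0):
M^(1)(t) = \frac{3}{7 \left(\frac{3}{7} - t\right)^{2}}
M^(1)(0) = \frac{7}{3}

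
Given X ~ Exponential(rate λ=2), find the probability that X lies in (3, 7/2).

P(3 < X < 7/2) = ∫_{3}^{7/2} f(x) dx
where f(x) = 2 e^{- 2 x}
= - \frac{1 - e}{e^{7}}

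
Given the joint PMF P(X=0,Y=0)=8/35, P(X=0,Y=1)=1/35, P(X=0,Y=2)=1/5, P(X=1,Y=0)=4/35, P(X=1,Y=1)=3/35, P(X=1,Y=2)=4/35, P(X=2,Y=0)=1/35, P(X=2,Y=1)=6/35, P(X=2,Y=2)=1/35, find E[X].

First find marginal of X:
P(X=0) = 16/35
P(X=1) = 11/35
P(X=2) = 8/35
E[X] = 0 × 16/35 + 1 × 11/35 + 2 × 8/35 = 27/35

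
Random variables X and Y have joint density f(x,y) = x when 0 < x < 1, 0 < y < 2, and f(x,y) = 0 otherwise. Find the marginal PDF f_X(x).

f_X(x) = ∫_0^2 f(x,y) dy
= ∫_0^2 x dy
= 2 x for 0 < x < 1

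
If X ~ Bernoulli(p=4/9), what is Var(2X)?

For X ~ Bernoulli(p=4/9):
Var(X) = \frac{20}{81}
Var(2X) = (2)² × Var(X) = 4 × \frac{20}{81} = \frac{80}{81}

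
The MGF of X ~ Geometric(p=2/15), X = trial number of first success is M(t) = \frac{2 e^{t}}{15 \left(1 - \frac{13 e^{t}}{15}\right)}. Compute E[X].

To find E[X], compute M^(1)(0):
M^(1)(t) = \frac{2 e^{t}}{15 \left(1 - \frac{13 e^{t}}{15}\right)} + \frac{26 e^{2 t}}{225 \left(1 - \frac{13 e^{t}}{15}\right)^{2}}
M^(1)(0) = \frac{15}{2}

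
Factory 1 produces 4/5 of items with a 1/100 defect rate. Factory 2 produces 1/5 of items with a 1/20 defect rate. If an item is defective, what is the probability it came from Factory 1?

Using Bayes' theorem:
P(F1) = 4/5, P(D|F1) = 1/100
P(F2) = 1/5, P(D|F2) = 1/20
P(D) = P(D|F1)P(F1) + P(D|F2)P(F2)
     = \frac{9}{500}
P(F1|D) = P(D|F1)P(F1) / P(D)
= \frac{4}{9}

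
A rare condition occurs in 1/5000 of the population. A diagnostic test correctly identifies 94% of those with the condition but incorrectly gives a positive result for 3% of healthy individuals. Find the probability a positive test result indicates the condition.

Let D = the rare event, + = positive/flagged.
P(D) = 1/5000
P(+|D) = 94/100 = 47/50
P(+|D') = 3/100
P(+) = P(+|D)P(D) + P(+|D')P(D')
     = \frac{47}{50} × \frac{1}{5000} + \frac{3}{100} × \frac{4999}{5000}
     = \frac{15091}{500000}
P(D|+) = P(+|D)P(D)/P(+) = \frac{94}{15091}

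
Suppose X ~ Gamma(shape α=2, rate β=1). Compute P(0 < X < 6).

P(0 < X < 6) = ∫_{0}^{6} f(x) dx
where f(x) = x e^{- x}
= 1 - \frac{7}{e^{6}}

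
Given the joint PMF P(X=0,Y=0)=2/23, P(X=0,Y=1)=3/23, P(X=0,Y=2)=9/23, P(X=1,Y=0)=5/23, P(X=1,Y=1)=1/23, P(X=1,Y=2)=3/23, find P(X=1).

P(X=1) = P(X=1,Y=0) + P(X=1,Y=1) + P(X=1,Y=2)
= 5/23 + 1/23 + 3/23
= 9/23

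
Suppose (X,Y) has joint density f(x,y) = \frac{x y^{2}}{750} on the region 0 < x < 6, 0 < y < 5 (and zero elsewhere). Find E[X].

f_X(x) = ∫_0^5 \frac{x y^{2}}{750} dy = \frac{x}{18}
E[X] = ∫_0^6 x × (\frac{x}{18}) dx = 4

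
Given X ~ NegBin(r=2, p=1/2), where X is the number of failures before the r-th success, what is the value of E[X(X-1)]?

E[X(X-1)] = E[X² - X] = E[X²] - E[X]
E[X] = 2
E[X²] = Var(X) + (E[X])² = 4 + (2)² = 8
E[X(X-1)] = 8 - 2 = 6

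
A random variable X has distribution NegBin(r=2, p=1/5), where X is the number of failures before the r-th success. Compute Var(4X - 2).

For X ~ NegBin(r=2, p=1/5), where X is the number of failures before the r-th success:
Var(X) = 40
Var(4X - 2) = (4)² × Var(X) = 16 × 40 = 640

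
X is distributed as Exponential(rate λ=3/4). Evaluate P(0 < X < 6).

P(0 < X < 6) = ∫_{0}^{6} f(x) dx
where f(x) = \frac{3 e^{- \frac{3 x}{4}}}{4}
= 1 - e^{- \frac{9}{2}}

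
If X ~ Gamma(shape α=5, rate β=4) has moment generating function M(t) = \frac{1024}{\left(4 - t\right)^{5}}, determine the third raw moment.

To find E[X^3], compute M^(3)(0):
M^(1)(t) = \frac{5120}{\left(4 - t\right)^{6}}
M^(2)(t) = \frac{30720}{\left(4 - t\right)^{7}}
M^(3)(t) = \frac{215040}{\left(4 - t\right)^{8}}
M^(3)(0) = \frac{105}{32}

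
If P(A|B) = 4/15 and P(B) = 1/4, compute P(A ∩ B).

By definition, P(A|B) = P(A ∩ B) / P(B)
So P(A ∩ B) = P(A|B) × P(B)
= 4/15 × 1/4
= 1/15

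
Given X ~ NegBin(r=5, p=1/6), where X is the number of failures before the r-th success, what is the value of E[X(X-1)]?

E[X(X-1)] = E[X² - X] = E[X²] - E[X]
E[X] = 25
E[X²] = Var(X) + (E[X])² = 150 + (25)² = 775
E[X(X-1)] = 775 - 25 = 750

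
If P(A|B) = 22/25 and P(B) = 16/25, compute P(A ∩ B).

By definition, P(A|B) = P(A ∩ B) / P(B)
So P(A ∩ B) = P(A|B) × P(B)
= 22/25 × 16/25
= 352/625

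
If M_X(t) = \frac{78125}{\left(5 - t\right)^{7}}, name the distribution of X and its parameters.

The MGF M(t) = \frac{78125}{\left(5 - t\right)^{7}} is the standard form for the Gamma distribution.
Comparing with the known MGF formula identifies: Gamma(shape α=7, rate β=5)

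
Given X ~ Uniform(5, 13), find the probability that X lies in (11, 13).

P(11 < X < 13) = ∫_{11}^{13} f(x) dx
where f(x) = \frac{1}{8}
= \frac{1}{4}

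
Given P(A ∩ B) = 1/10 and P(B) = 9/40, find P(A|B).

P(A|B) = P(A ∩ B) / P(B)
= (1/10) / (9/40)
= 4/9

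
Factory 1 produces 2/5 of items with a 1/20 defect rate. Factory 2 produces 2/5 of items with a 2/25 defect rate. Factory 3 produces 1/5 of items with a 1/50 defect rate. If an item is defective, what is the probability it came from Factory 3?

Using Bayes' theorem:
P(F1) = 2/5, P(D|F1) = 1/20
P(F2) = 2/5, P(D|F2) = 2/25
P(F3) = 1/5, P(D|F3) = 1/50
P(D) = P(D|F1)P(F1) + P(D|F2)P(F2) + P(D|F3)P(F3)
     = \frac{7}{125}
P(F3|D) = P(D|F3)P(F3) / P(D)
= \frac{1}{14}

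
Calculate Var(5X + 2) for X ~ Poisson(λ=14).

For X ~ Poisson(λ=14):
Var(X) = 14
Var(5X + 2) = (5)² × Var(X) = 25 × 14 = 350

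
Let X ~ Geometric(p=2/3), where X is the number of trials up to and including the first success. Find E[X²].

Using the identity E[X²] = Var(X) + (E[X])²:
E[X] = \frac{3}{2}
Var(X) = \frac{3}{4}
E[X²] = \frac{3}{4} + (\frac{3}{2})²
= 3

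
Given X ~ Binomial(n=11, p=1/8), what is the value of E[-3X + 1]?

For X ~ Binomial(n=11, p=1/8):
E[X] = \frac{11}{8}
E[-3X + 1] = -3 × E[X] + 1 = - \frac{25}{8}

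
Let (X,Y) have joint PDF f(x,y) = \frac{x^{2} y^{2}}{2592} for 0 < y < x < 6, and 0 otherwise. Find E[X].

f_X(x) = ∫_0^x \frac{x^{2} y^{2}}{2592} dy = \frac{x^{5}}{7776}
E[X] = ∫_0^6 x × (\frac{x^{5}}{7776}) dx = \frac{36}{7}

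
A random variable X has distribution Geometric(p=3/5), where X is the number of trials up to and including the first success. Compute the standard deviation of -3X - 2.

For X ~ Geometric(p=3/5), where X is the number of trials up to and including the first success:
Var(X) = \frac{10}{9}
SD(X) = √(Var(X)) = √(\frac{10}{9}) = \frac{\sqrt{10}}{3}
SD(-3X - 2) = |-3| × SD(X) = 3 × \frac{\sqrt{10}}{3} = \sqrt{10}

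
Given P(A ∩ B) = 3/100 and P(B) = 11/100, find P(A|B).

P(A|B) = P(A ∩ B) / P(B)
= (3/100) / (11/100)
= 3/11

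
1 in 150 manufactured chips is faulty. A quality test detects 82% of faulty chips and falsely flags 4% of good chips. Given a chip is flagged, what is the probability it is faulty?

Let D = the rare event, + = positive/flagged.
P(D) = 1/150
P(+|D) = 82/100 = 41/50
P(+|D') = 4/100 = 1/25
P(+) = P(+|D)P(D) + P(+|D')P(D')
     = \frac{41}{50} × \frac{1}{150} + \frac{1}{25} × \frac{149}{150}
     = \frac{113}{2500}
P(D|+) = P(+|D)P(D)/P(+) = \frac{41}{339}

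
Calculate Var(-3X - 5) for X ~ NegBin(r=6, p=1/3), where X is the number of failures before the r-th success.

For X ~ NegBin(r=6, p=1/3), where X is the number of failures before the r-th success:
Var(X) = 36
Var(-3X - 5) = (-3)² × Var(X) = 9 × 36 = 324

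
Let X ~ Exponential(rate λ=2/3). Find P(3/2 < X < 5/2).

P(3/2 < X < 5/2) = ∫_{3/2}^{5/2} f(x) dx
where f(x) = \frac{2 e^{- \frac{2 x}{3}}}{3}
= - \frac{1}{e^{\frac{5}{3}}} + e^{-1}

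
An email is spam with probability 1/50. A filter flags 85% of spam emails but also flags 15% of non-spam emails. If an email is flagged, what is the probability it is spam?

Let D = the rare event, + = positive/flagged.
P(D) = 1/50
P(+|D) = 85/100 = 17/20
P(+|D') = 15/100 = 3/20
P(+) = P(+|D)P(D) + P(+|D')P(D')
     = \frac{17}{20} × \frac{1}{50} + \frac{3}{20} × \frac{49}{50}
     = \frac{41}{250}
P(D|+) = P(+|D)P(D)/P(+) = \frac{17}{164}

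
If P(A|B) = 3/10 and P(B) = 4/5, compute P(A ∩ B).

By definition, P(A|B) = P(A ∩ B) / P(B)
So P(A ∩ B) = P(A|B) × P(B)
= 3/10 × 4/5
= 6/25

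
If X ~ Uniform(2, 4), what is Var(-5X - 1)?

For X ~ Uniform(2, 4):
Var(X) = \frac{1}{3}
Var(-5X - 1) = (-5)² × Var(X) = 25 × \frac{1}{3} = \frac{25}{3}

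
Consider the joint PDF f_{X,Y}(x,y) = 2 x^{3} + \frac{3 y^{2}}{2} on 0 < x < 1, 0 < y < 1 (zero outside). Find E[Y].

E[Y] = ∫_0^1 ∫_0^1 y × f(x,y) dx dy
= \frac{5}{8}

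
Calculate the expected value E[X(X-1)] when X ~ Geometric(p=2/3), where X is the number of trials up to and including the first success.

E[X(X-1)] = E[X² - X] = E[X²] - E[X]
E[X] = \frac{3}{2}
E[X²] = Var(X) + (E[X])² = \frac{3}{4} + (\frac{3}{2})² = 3
E[X(X-1)] = 3 - \frac{3}{2} = \frac{3}{2}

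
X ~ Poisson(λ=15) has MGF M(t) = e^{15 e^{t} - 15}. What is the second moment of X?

To find E[X^2], compute M^(2)(0):
M^(1)(t) = 15 e^{t} e^{15 e^{t} - 15}
M^(2)(t) = 225 e^{2 t} e^{15 e^{t} - 15} + 15 e^{t} e^{15 e^{t} - 15}
M^(2)(0) = 240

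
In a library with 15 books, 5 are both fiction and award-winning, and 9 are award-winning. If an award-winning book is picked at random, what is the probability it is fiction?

P(A ∩ B) = 5/15 = 1/3
P(B) = 9/15 = 3/5
P(A|B) = P(A ∩ B) / P(B) = (1/3) / (3/5) = 5/9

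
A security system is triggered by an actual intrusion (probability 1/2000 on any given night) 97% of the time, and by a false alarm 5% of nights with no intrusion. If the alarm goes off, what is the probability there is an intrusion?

Let D = the rare event, + = positive/flagged.
P(D) = 1/2000
P(+|D) = 97/100
P(+|D') = 5/100 = 1/20
P(+) = P(+|D)P(D) + P(+|D')P(D')
     = \frac{97}{100} × \frac{1}{2000} + \frac{1}{20} × \frac{1999}{2000}
     = \frac{2523}{50000}
P(D|+) = P(+|D)P(D)/P(+) = \frac{97}{10092}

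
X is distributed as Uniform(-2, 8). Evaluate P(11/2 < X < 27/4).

P(11/2 < X < 27/4) = ∫_{11/2}^{27/4} f(x) dx
where f(x) = \frac{1}{10}
= \frac{1}{8}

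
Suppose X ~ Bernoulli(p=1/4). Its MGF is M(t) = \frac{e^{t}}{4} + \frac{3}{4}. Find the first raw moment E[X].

To find E[X], compute M^(1)(0):
M^(1)(t) = \frac{e^{t}}{4}
M^(1)(0) = \frac{1}{4}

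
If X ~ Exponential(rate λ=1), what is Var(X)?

For X ~ Exponential(rate λ=1):
Var(X) = 1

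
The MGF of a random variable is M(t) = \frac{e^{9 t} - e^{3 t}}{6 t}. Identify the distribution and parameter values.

The MGF M(t) = \frac{e^{9 t} - e^{3 t}}{6 t} is the standard form for the Uniform distribution.
Comparing with the known MGF formula identifies: Uniform(3, 9)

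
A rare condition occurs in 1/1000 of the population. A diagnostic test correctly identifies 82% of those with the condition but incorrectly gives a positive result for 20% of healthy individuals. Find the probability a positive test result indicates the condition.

Let D = the rare event, + = positive/flagged.
P(D) = 1/1000
P(+|D) = 82/100 = 41/50
P(+|D') = 20/100 = 1/5
P(+) = P(+|D)P(D) + P(+|D')P(D')
     = \frac{41}{50} × \frac{1}{1000} + \frac{1}{5} × \frac{999}{1000}
     = \frac{10031}{50000}
P(D|+) = P(+|D)P(D)/P(+) = \frac{41}{10031}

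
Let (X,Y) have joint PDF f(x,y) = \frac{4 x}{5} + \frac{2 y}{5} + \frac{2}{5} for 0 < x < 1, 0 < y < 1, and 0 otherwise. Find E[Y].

E[Y] = ∫_0^1 ∫_0^1 y × f(x,y) dx dy
= \frac{8}{15}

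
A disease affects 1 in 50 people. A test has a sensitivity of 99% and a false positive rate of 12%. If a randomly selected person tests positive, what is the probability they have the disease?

Let D = the rare event, + = positive/flagged.
P(D) = 1/50
P(+|D) = 99/100
P(+|D') = 12/100 = 3/25
P(+) = P(+|D)P(D) + P(+|D')P(D')
     = \frac{99}{100} × \frac{1}{50} + \frac{3}{25} × \frac{49}{50}
     = \frac{687}{5000}
P(D|+) = P(+|D)P(D)/P(+) = \frac{33}{229}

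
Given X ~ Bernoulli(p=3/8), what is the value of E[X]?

For X ~ Bernoulli(p=3/8), the expected value is:
E[X] = \frac{3}{8}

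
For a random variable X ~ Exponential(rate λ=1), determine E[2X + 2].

For X ~ Exponential(rate λ=1):
E[X] = 1
E[2X + 2] = 2 × E[X] + 2 = 4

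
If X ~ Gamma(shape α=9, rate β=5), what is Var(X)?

For X ~ Gamma(shape α=9, rate β=5):
Var(X) = \frac{9}{25}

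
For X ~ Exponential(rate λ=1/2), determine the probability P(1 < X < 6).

P(1 < X < 6) = ∫_{1}^{6} f(x) dx
where f(x) = \frac{e^{- \frac{x}{2}}}{2}
= - \frac{1}{e^{3}} + e^{- \frac{1}{2}}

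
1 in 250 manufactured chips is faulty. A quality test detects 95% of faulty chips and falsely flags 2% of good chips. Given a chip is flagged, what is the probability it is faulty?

Let D = the rare event, + = positive/flagged.
P(D) = 1/250
P(+|D) = 95/100 = 19/20
P(+|D') = 2/100 = 1/50
P(+) = P(+|D)P(D) + P(+|D')P(D')
     = \frac{19}{20} × \frac{1}{250} + \frac{1}{50} × \frac{249}{250}
     = \frac{593}{25000}
P(D|+) = P(+|D)P(D)/P(+) = \frac{95}{593}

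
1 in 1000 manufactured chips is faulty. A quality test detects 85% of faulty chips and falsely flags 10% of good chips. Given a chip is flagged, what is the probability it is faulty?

Let D = the rare event, + = positive/flagged.
P(D) = 1/1000
P(+|D) = 85/100 = 17/20
P(+|D') = 10/100 = 1/10
P(+) = P(+|D)P(D) + P(+|D')P(D')
     = \frac{17}{20} × \frac{1}{1000} + \frac{1}{10} × \frac{999}{1000}
     = \frac{403}{4000}
P(D|+) = P(+|D)P(D)/P(+) = \frac{17}{2015}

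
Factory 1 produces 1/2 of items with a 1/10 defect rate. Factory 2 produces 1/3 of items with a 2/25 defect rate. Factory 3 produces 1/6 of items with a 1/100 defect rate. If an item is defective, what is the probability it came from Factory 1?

Using Bayes' theorem:
P(F1) = 1/2, P(D|F1) = 1/10
P(F2) = 1/3, P(D|F2) = 2/25
P(F3) = 1/6, P(D|F3) = 1/100
P(D) = P(D|F1)P(F1) + P(D|F2)P(F2) + P(D|F3)P(F3)
     = \frac{47}{600}
P(F1|D) = P(D|F1)P(F1) / P(D)
= \frac{30}{47}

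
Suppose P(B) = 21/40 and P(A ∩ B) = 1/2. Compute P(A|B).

P(A|B) = P(A ∩ B) / P(B)
= (1/2) / (21/40)
= 20/21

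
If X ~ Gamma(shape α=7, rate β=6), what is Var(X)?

For X ~ Gamma(shape α=7, rate β=6):
Var(X) = \frac{7}{36}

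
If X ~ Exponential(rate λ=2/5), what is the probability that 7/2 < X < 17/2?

P(7/2 < X < 17/2) = ∫_{7/2}^{17/2} f(x) dx
where f(x) = \frac{2 e^{- \frac{2 x}{5}}}{5}
= - \frac{1 - e^{2}}{e^{\frac{17}{5}}}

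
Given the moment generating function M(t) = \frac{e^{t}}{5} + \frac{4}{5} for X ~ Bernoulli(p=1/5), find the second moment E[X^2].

To find E[X^2], compute M^(2)(0):
M^(1)(t) = \frac{e^{t}}{5}
M^(2)(t) = \frac{e^{t}}{5}
M^(2)(0) = \frac{1}{5}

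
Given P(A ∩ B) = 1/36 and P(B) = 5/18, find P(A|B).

P(A|B) = P(A ∩ B) / P(B)
= (1/36) / (5/18)
= 1/10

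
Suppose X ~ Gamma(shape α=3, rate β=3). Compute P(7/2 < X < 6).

P(7/2 < X < 6) = ∫_{7/2}^{6} f(x) dx
where f(x) = \frac{27 x^{2} e^{- 3 x}}{2}
= - \frac{181}{e^{18}} + \frac{533}{8 e^{\frac{21}{2}}}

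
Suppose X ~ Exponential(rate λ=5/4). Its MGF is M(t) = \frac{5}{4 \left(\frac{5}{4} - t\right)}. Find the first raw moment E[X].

To find E[X], compute M^(1)(0):
M^(1)(t) = \frac{5}{4 \left(\frac{5}{4} - t\right)^{2}}
M^(1)(0) = \frac{4}{5}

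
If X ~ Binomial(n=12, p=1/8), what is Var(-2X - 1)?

For X ~ Binomial(n=12, p=1/8):
Var(X) = \frac{21}{16}
Var(-2X - 1) = (-2)² × Var(X) = 4 × \frac{21}{16} = \frac{21}{4}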